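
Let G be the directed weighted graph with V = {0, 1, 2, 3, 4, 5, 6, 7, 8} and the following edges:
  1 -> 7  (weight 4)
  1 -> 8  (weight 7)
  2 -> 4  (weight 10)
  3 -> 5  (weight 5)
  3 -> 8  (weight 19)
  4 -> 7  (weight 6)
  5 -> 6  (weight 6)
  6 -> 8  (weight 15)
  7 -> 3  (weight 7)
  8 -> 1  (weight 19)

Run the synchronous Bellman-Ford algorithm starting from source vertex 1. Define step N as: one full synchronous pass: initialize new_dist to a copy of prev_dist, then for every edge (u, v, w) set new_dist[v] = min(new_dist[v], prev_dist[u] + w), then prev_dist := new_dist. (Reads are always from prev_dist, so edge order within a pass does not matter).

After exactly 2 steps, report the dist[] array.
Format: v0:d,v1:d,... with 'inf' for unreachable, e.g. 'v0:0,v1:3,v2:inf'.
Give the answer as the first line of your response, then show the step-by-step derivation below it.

v0:inf,v1:0,v2:inf,v3:11,v4:inf,v5:inf,v6:inf,v7:4,v8:7

step 1: dist = v0:inf,v1:0,v2:inf,v3:inf,v4:inf,v5:inf,v6:inf,v7:4,v8:7
step 2: dist = v0:inf,v1:0,v2:inf,v3:11,v4:inf,v5:inf,v6:inf,v7:4,v8:7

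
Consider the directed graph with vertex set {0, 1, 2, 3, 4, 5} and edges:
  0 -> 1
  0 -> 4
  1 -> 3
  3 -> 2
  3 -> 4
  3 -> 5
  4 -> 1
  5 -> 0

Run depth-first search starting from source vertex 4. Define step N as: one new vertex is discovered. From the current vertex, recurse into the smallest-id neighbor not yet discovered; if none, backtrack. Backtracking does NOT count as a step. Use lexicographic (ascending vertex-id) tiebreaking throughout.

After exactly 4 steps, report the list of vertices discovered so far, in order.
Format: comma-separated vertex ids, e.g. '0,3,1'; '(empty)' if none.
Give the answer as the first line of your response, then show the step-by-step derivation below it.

4,1,3,2

step 1: discover 4; path=4; order=4
step 2: discover 1; path=4>1; order=4,1
step 3: discover 3; path=4>1>3; order=4,1,3
step 4: discover 2; path=4>1>3>2; order=4,1,3,2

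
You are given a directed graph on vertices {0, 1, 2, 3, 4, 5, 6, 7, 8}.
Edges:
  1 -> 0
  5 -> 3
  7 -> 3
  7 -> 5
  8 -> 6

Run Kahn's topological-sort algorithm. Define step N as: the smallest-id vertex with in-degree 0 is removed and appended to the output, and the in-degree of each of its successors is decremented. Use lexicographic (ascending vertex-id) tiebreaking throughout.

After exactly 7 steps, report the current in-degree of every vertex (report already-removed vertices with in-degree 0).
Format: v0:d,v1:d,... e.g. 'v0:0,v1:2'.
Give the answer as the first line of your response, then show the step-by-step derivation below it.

v0:0,v1:0,v2:0,v3:0,v4:0,v5:0,v6:1,v7:0,v8:0

step 1: output 1; order=[1]; indeg=(0,0,0,2,0,1,1,0,0)
step 2: output 0; order=[1,0]; indeg=(0,0,0,2,0,1,1,0,0)
step 3: output 2; order=[1,0,2]; indeg=(0,0,0,2,0,1,1,0,0)
step 4: output 4; order=[1,0,2,4]; indeg=(0,0,0,2,0,1,1,0,0)
step 5: output 7; order=[1,0,2,4,7]; indeg=(0,0,0,1,0,0,1,0,0)
step 6: output 5; order=[1,0,2,4,7,5]; indeg=(0,0,0,0,0,0,1,0,0)
step 7: output 3; order=[1,0,2,4,7,5,3]; indeg=(0,0,0,0,0,0,1,0,0)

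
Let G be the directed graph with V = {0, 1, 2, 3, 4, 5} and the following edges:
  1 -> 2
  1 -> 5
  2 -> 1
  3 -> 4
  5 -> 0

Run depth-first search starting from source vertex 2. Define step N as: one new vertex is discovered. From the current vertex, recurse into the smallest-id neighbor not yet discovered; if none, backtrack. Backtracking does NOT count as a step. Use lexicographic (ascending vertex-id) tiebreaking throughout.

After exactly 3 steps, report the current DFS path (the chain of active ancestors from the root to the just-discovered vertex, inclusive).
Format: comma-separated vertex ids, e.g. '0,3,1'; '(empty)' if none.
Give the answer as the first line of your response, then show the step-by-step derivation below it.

2,1,5

step 1: discover 2; path=2; order=2
step 2: discover 1; path=2>1; order=2,1
step 3: discover 5; path=2>1>5; order=2,1,5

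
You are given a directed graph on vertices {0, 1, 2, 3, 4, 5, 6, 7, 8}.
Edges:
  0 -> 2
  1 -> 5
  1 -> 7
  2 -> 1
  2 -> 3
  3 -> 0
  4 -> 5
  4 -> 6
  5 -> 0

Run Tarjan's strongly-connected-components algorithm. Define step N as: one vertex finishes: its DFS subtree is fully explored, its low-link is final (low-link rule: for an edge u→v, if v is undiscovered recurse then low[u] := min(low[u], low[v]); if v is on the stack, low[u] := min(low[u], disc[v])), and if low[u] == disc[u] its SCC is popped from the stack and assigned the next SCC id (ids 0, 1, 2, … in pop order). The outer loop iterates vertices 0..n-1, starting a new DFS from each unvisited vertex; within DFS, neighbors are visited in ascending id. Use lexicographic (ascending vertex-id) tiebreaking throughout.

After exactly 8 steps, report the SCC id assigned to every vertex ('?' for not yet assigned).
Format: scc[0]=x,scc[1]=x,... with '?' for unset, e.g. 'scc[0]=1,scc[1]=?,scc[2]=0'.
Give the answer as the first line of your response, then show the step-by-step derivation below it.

scc[0]=1,scc[1]=1,scc[2]=1,scc[3]=1,scc[4]=3,scc[5]=1,scc[6]=2,scc[7]=0,scc[8]=?

step 1: low=(low[0]=0,low[1]=2,low[2]=1,low[3]=?,low[4]=?,low[5]=0,low[6]=?,low[7]=?,low[8]=?); scc=(scc[0]=?,scc[1]=?,scc[2]=?,scc[3]=?,scc[4]=?,scc[5]=?,scc[6]=?,scc[7]=?,scc[8]=?)
step 2: low=(low[0]=0,low[1]=0,low[2]=1,low[3]=?,low[4]=?,low[5]=0,low[6]=?,low[7]=4,low[8]=?); scc=(scc[0]=?,scc[1]=?,scc[2]=?,scc[3]=?,scc[4]=?,scc[5]=?,scc[6]=?,scc[7]=0,scc[8]=?)
step 3: low=(low[0]=0,low[1]=0,low[2]=1,low[3]=?,low[4]=?,low[5]=0,low[6]=?,low[7]=4,low[8]=?); scc=(scc[0]=?,scc[1]=?,scc[2]=?,scc[3]=?,scc[4]=?,scc[5]=?,scc[6]=?,scc[7]=0,scc[8]=?)
step 4: low=(low[0]=0,low[1]=0,low[2]=0,low[3]=0,low[4]=?,low[5]=0,low[6]=?,low[7]=4,low[8]=?); scc=(scc[0]=?,scc[1]=?,scc[2]=?,scc[3]=?,scc[4]=?,scc[5]=?,scc[6]=?,scc[7]=0,scc[8]=?)
step 5: low=(low[0]=0,low[1]=0,low[2]=0,low[3]=0,low[4]=?,low[5]=0,low[6]=?,low[7]=4,low[8]=?); scc=(scc[0]=?,scc[1]=?,scc[2]=?,scc[3]=?,scc[4]=?,scc[5]=?,scc[6]=?,scc[7]=0,scc[8]=?)
step 6: low=(low[0]=0,low[1]=0,low[2]=0,low[3]=0,low[4]=?,low[5]=0,low[6]=?,low[7]=4,low[8]=?); scc=(scc[0]=1,scc[1]=1,scc[2]=1,scc[3]=1,scc[4]=?,scc[5]=1,scc[6]=?,scc[7]=0,scc[8]=?)
step 7: low=(low[0]=0,low[1]=0,low[2]=0,low[3]=0,low[4]=6,low[5]=0,low[6]=7,low[7]=4,low[8]=?); scc=(scc[0]=1,scc[1]=1,scc[2]=1,scc[3]=1,scc[4]=?,scc[5]=1,scc[6]=2,scc[7]=0,scc[8]=?)
step 8: low=(low[0]=0,low[1]=0,low[2]=0,low[3]=0,low[4]=6,low[5]=0,low[6]=7,low[7]=4,low[8]=?); scc=(scc[0]=1,scc[1]=1,scc[2]=1,scc[3]=1,scc[4]=3,scc[5]=1,scc[6]=2,scc[7]=0,scc[8]=?)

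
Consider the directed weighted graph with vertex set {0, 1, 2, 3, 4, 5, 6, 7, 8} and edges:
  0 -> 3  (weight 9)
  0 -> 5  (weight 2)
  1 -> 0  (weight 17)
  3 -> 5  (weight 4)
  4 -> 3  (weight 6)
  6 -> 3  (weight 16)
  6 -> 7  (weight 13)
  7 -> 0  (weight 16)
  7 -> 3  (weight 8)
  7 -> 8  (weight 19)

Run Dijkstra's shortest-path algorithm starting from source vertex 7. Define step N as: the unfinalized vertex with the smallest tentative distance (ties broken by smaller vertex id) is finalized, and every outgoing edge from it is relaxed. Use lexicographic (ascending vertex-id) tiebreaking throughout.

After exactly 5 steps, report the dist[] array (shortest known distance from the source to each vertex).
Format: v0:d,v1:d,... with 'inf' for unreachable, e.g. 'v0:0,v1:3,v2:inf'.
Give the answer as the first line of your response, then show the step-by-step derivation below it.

v0:16,v1:inf,v2:inf,v3:8,v4:inf,v5:12,v6:inf,v7:0,v8:19

step 1: dist = v0:16,v1:inf,v2:inf,v3:8,v4:inf,v5:inf,v6:inf,v7:0,v8:19
step 2: dist = v0:16,v1:inf,v2:inf,v3:8,v4:inf,v5:12,v6:inf,v7:0,v8:19
step 3: dist = v0:16,v1:inf,v2:inf,v3:8,v4:inf,v5:12,v6:inf,v7:0,v8:19
step 4: dist = v0:16,v1:inf,v2:inf,v3:8,v4:inf,v5:12,v6:inf,v7:0,v8:19
step 5: dist = v0:16,v1:inf,v2:inf,v3:8,v4:inf,v5:12,v6:inf,v7:0,v8:19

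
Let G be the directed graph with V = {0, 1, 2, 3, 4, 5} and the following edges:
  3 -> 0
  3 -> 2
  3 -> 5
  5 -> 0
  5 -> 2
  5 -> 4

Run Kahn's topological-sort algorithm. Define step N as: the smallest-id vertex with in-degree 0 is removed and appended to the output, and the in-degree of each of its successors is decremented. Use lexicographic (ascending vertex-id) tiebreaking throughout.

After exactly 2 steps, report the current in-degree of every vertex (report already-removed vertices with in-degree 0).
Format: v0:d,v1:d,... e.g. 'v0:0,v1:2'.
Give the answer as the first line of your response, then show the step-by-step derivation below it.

v0:1,v1:0,v2:1,v3:0,v4:1,v5:0

step 1: output 1; order=[1]; indeg=(2,0,2,0,1,1)
step 2: output 3; order=[1,3]; indeg=(1,0,1,0,1,0)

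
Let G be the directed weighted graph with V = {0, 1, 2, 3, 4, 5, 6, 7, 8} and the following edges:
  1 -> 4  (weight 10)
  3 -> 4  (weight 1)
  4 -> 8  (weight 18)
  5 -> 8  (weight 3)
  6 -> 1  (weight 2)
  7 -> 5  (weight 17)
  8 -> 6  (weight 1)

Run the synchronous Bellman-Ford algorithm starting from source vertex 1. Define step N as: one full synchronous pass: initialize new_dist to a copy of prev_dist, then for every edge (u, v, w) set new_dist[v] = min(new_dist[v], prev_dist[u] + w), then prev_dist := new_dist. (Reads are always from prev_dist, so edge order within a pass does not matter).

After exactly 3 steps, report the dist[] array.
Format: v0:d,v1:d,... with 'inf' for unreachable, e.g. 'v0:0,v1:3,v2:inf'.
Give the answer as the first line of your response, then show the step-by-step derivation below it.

v0:inf,v1:0,v2:inf,v3:inf,v4:10,v5:inf,v6:29,v7:inf,v8:28

step 1: dist = v0:inf,v1:0,v2:inf,v3:inf,v4:10,v5:inf,v6:inf,v7:inf,v8:inf
step 2: dist = v0:inf,v1:0,v2:inf,v3:inf,v4:10,v5:inf,v6:inf,v7:inf,v8:28
step 3: dist = v0:inf,v1:0,v2:inf,v3:inf,v4:10,v5:inf,v6:29,v7:inf,v8:28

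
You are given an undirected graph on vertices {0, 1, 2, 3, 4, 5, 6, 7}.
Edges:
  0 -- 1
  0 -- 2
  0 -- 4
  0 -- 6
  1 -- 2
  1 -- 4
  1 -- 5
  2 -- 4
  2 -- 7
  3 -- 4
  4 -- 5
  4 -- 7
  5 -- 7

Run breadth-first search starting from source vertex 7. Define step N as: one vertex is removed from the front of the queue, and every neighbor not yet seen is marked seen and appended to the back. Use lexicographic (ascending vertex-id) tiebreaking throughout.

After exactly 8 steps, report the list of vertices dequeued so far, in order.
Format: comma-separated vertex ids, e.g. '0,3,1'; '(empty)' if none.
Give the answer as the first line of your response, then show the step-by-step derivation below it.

7,2,4,5,0,1,3,6

step 1: dequeue 7; queue=[2,4,5]; order=7
step 2: dequeue 2; queue=[4,5,0,1]; order=7,2
step 3: dequeue 4; queue=[5,0,1,3]; order=7,2,4
step 4: dequeue 5; queue=[0,1,3]; order=7,2,4,5
step 5: dequeue 0; queue=[1,3,6]; order=7,2,4,5,0
step 6: dequeue 1; queue=[3,6]; order=7,2,4,5,0,1
step 7: dequeue 3; queue=[6]; order=7,2,4,5,0,1,3
step 8: dequeue 6; queue=[(empty)]; order=7,2,4,5,0,1,3,6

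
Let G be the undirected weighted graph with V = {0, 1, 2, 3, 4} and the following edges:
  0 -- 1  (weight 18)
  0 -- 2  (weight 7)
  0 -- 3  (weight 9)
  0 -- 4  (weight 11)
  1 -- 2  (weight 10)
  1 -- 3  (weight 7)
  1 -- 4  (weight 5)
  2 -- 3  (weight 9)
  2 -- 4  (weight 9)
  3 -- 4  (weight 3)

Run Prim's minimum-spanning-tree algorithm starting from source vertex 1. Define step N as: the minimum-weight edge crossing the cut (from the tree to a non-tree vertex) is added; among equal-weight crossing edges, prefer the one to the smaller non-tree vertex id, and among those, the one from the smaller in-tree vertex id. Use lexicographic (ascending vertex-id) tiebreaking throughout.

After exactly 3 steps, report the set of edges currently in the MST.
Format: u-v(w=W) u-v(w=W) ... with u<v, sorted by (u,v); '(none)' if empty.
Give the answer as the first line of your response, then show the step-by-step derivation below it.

0-3(w=9) 1-4(w=5) 3-4(w=3)

step 1: add edge 1-4 (w=5); MST = {1-4(w=5)}
step 2: add edge 3-4 (w=3); MST = {1-4(w=5) 3-4(w=3)}
step 3: add edge 0-3 (w=9); MST = {0-3(w=9) 1-4(w=5) 3-4(w=3)}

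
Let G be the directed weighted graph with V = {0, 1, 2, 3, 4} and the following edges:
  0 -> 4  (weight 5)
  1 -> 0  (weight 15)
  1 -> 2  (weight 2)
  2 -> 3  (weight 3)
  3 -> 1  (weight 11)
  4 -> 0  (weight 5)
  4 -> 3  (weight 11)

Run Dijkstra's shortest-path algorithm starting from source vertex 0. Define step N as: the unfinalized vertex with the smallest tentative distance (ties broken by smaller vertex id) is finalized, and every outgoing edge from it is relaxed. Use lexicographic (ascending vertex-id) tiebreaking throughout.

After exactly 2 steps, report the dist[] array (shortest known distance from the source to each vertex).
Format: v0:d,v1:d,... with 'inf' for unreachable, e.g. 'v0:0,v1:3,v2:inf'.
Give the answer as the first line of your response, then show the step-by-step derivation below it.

v0:0,v1:inf,v2:inf,v3:16,v4:5

step 1: dist = v0:0,v1:inf,v2:inf,v3:inf,v4:5
step 2: dist = v0:0,v1:inf,v2:inf,v3:16,v4:5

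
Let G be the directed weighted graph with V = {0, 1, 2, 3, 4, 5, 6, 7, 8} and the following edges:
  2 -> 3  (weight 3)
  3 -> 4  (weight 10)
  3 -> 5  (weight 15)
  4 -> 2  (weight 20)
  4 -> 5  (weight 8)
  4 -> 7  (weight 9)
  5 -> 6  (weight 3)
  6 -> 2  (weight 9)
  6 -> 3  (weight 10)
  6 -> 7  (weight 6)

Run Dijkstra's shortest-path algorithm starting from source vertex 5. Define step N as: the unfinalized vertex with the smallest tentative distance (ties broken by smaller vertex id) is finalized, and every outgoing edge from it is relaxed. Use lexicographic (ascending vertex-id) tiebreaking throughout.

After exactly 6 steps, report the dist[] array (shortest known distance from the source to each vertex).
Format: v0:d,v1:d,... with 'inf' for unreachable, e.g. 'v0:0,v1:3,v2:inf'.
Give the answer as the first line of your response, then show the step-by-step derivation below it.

v0:inf,v1:inf,v2:12,v3:13,v4:23,v5:0,v6:3,v7:9,v8:inf

step 1: dist = v0:inf,v1:inf,v2:inf,v3:inf,v4:inf,v5:0,v6:3,v7:inf,v8:inf
step 2: dist = v0:inf,v1:inf,v2:12,v3:13,v4:inf,v5:0,v6:3,v7:9,v8:inf
step 3: dist = v0:inf,v1:inf,v2:12,v3:13,v4:inf,v5:0,v6:3,v7:9,v8:inf
step 4: dist = v0:inf,v1:inf,v2:12,v3:13,v4:inf,v5:0,v6:3,v7:9,v8:inf
step 5: dist = v0:inf,v1:inf,v2:12,v3:13,v4:23,v5:0,v6:3,v7:9,v8:inf
step 6: dist = v0:inf,v1:inf,v2:12,v3:13,v4:23,v5:0,v6:3,v7:9,v8:inf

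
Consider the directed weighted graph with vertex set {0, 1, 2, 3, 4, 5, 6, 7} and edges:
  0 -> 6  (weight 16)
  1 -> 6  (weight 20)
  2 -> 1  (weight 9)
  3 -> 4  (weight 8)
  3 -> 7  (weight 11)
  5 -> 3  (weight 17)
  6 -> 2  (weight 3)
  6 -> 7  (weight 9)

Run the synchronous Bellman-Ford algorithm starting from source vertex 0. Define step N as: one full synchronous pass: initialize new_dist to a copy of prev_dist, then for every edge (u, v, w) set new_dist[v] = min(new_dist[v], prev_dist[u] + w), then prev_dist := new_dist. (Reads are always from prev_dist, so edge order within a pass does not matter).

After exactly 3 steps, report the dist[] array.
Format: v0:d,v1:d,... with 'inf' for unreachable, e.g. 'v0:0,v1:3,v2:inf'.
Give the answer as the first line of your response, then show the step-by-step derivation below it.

v0:0,v1:28,v2:19,v3:inf,v4:inf,v5:inf,v6:16,v7:25

step 1: dist = v0:0,v1:inf,v2:inf,v3:inf,v4:inf,v5:inf,v6:16,v7:inf
step 2: dist = v0:0,v1:inf,v2:19,v3:inf,v4:inf,v5:inf,v6:16,v7:25
step 3: dist = v0:0,v1:28,v2:19,v3:inf,v4:inf,v5:inf,v6:16,v7:25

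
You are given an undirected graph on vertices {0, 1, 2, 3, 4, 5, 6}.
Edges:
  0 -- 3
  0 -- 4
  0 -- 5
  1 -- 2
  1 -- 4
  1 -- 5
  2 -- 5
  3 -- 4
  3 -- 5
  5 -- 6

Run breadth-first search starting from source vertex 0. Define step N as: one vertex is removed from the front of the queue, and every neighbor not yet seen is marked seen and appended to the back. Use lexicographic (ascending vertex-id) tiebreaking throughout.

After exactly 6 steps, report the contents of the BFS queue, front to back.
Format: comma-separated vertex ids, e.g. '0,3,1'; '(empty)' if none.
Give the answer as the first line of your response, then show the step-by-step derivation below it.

6

step 1: dequeue 0; queue=[3,4,5]; order=0
step 2: dequeue 3; queue=[4,5]; order=0,3
step 3: dequeue 4; queue=[5,1]; order=0,3,4
step 4: dequeue 5; queue=[1,2,6]; order=0,3,4,5
step 5: dequeue 1; queue=[2,6]; order=0,3,4,5,1
step 6: dequeue 2; queue=[6]; order=0,3,4,5,1,2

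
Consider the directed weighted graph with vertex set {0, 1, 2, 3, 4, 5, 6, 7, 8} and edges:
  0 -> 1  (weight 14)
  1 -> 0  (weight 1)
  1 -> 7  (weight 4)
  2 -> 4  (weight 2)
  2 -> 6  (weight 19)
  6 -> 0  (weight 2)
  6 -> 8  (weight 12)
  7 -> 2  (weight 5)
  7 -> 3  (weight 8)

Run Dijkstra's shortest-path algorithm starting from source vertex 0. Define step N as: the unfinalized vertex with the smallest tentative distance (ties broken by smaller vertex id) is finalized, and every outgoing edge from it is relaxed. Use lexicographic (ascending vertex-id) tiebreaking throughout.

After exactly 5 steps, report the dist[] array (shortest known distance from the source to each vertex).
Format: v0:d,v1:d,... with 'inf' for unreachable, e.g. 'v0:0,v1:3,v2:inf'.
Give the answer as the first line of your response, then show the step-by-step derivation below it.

v0:0,v1:14,v2:23,v3:26,v4:25,v5:inf,v6:42,v7:18,v8:inf

step 1: dist = v0:0,v1:14,v2:inf,v3:inf,v4:inf,v5:inf,v6:inf,v7:inf,v8:inf
step 2: dist = v0:0,v1:14,v2:inf,v3:inf,v4:inf,v5:inf,v6:inf,v7:18,v8:inf
step 3: dist = v0:0,v1:14,v2:23,v3:26,v4:inf,v5:inf,v6:inf,v7:18,v8:inf
step 4: dist = v0:0,v1:14,v2:23,v3:26,v4:25,v5:inf,v6:42,v7:18,v8:inf
step 5: dist = v0:0,v1:14,v2:23,v3:26,v4:25,v5:inf,v6:42,v7:18,v8:inf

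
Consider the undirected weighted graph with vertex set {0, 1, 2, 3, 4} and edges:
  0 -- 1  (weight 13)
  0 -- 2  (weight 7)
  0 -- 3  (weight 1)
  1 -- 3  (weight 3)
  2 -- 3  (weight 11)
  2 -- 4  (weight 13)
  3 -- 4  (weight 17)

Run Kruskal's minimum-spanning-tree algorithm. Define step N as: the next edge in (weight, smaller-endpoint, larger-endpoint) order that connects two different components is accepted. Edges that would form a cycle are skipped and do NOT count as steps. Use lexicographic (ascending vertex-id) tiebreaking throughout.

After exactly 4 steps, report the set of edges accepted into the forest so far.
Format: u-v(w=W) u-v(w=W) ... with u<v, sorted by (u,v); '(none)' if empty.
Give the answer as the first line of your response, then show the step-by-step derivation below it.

0-2(w=7) 0-3(w=1) 1-3(w=3) 2-4(w=13)

step 1: add edge 0-3 (w=1); MST = {0-3(w=1)}
step 2: add edge 1-3 (w=3); MST = {0-3(w=1) 1-3(w=3)}
step 3: add edge 0-2 (w=7); MST = {0-2(w=7) 0-3(w=1) 1-3(w=3)}
step 4: add edge 2-4 (w=13); MST = {0-2(w=7) 0-3(w=1) 1-3(w=3) 2-4(w=13)}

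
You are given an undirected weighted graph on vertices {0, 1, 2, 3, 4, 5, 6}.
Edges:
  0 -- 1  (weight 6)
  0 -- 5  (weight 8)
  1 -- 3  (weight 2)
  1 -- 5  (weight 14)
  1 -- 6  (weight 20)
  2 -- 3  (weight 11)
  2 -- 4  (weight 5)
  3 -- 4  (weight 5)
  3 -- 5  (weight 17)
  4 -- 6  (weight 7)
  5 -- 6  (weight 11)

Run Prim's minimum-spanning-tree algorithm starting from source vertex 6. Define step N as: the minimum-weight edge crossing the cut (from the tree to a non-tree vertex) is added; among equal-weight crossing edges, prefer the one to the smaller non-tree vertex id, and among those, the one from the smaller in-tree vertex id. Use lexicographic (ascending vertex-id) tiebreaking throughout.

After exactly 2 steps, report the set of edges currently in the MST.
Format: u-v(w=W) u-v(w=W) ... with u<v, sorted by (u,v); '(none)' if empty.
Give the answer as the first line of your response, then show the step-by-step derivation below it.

2-4(w=5) 4-6(w=7)

step 1: add edge 4-6 (w=7); MST = {4-6(w=7)}
step 2: add edge 2-4 (w=5); MST = {2-4(w=5) 4-6(w=7)}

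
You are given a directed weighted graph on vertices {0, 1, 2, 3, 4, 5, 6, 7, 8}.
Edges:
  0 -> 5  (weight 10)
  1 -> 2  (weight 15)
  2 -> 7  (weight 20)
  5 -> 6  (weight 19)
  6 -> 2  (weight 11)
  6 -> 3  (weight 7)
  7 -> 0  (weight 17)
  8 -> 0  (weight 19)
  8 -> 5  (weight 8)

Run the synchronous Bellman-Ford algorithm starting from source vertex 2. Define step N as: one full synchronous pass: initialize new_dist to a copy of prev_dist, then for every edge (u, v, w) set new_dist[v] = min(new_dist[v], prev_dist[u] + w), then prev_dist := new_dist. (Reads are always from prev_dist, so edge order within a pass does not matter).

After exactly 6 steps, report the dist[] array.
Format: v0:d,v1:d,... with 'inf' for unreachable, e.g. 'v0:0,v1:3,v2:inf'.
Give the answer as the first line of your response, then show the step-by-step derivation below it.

v0:37,v1:inf,v2:0,v3:73,v4:inf,v5:47,v6:66,v7:20,v8:inf

step 1: dist = v0:inf,v1:inf,v2:0,v3:inf,v4:inf,v5:inf,v6:inf,v7:20,v8:inf
step 2: dist = v0:37,v1:inf,v2:0,v3:inf,v4:inf,v5:inf,v6:inf,v7:20,v8:inf
step 3: dist = v0:37,v1:inf,v2:0,v3:inf,v4:inf,v5:47,v6:inf,v7:20,v8:inf
step 4: dist = v0:37,v1:inf,v2:0,v3:inf,v4:inf,v5:47,v6:66,v7:20,v8:inf
step 5: dist = v0:37,v1:inf,v2:0,v3:73,v4:inf,v5:47,v6:66,v7:20,v8:inf
step 6: dist = v0:37,v1:inf,v2:0,v3:73,v4:inf,v5:47,v6:66,v7:20,v8:inf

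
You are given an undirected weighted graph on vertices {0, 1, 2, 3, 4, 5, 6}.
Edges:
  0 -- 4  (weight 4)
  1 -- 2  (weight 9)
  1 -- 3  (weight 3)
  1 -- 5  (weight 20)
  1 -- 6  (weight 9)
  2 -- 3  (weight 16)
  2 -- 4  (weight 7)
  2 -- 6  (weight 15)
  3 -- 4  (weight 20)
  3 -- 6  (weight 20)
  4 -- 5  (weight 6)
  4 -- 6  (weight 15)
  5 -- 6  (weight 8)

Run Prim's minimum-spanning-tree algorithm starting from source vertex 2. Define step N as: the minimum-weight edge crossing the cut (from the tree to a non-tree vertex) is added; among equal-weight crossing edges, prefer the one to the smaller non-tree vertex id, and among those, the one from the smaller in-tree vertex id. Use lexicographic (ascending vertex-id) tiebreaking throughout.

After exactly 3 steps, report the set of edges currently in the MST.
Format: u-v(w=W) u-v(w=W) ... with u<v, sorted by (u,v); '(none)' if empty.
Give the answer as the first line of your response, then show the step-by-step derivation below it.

0-4(w=4) 2-4(w=7) 4-5(w=6)

step 1: add edge 2-4 (w=7); MST = {2-4(w=7)}
step 2: add edge 0-4 (w=4); MST = {0-4(w=4) 2-4(w=7)}
step 3: add edge 4-5 (w=6); MST = {0-4(w=4) 2-4(w=7) 4-5(w=6)}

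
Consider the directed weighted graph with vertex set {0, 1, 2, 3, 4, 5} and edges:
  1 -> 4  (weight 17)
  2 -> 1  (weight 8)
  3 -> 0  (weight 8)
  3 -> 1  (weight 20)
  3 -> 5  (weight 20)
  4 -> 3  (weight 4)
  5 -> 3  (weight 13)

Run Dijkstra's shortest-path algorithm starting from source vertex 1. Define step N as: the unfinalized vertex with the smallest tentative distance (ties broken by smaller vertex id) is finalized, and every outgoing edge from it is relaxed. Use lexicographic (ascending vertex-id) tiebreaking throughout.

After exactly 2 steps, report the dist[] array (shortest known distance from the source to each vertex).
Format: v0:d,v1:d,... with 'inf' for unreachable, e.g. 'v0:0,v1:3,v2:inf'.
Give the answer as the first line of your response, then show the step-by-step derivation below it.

v0:inf,v1:0,v2:inf,v3:21,v4:17,v5:inf

step 1: dist = v0:inf,v1:0,v2:inf,v3:inf,v4:17,v5:inf
step 2: dist = v0:inf,v1:0,v2:inf,v3:21,v4:17,v5:inf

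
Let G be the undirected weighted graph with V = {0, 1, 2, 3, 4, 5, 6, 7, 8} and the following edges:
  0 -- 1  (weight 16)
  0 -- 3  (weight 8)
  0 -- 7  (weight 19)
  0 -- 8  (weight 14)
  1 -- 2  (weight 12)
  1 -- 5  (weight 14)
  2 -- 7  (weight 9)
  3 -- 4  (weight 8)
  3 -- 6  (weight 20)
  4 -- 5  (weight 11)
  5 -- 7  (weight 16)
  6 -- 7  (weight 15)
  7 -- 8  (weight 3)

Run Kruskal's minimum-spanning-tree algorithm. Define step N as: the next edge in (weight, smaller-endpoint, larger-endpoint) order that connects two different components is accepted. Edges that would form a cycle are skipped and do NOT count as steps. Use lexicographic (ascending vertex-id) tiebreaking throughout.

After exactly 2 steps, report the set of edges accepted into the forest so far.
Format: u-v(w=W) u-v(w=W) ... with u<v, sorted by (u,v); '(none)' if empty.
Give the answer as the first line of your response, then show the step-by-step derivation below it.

0-3(w=8) 7-8(w=3)

step 1: add edge 7-8 (w=3); MST = {7-8(w=3)}
step 2: add edge 0-3 (w=8); MST = {0-3(w=8) 7-8(w=3)}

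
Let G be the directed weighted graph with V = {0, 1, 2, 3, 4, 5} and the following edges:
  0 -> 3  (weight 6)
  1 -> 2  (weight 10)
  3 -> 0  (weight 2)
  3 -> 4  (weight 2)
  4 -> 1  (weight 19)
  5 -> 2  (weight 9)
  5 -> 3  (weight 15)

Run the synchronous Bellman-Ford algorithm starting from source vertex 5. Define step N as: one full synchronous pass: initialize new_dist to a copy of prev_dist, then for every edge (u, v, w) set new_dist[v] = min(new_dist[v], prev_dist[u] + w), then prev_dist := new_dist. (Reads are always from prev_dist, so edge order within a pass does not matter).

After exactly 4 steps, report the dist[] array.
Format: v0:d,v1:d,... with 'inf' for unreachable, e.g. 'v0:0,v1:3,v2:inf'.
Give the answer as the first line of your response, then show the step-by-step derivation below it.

v0:17,v1:36,v2:9,v3:15,v4:17,v5:0

step 1: dist = v0:inf,v1:inf,v2:9,v3:15,v4:inf,v5:0
step 2: dist = v0:17,v1:inf,v2:9,v3:15,v4:17,v5:0
step 3: dist = v0:17,v1:36,v2:9,v3:15,v4:17,v5:0
step 4: dist = v0:17,v1:36,v2:9,v3:15,v4:17,v5:0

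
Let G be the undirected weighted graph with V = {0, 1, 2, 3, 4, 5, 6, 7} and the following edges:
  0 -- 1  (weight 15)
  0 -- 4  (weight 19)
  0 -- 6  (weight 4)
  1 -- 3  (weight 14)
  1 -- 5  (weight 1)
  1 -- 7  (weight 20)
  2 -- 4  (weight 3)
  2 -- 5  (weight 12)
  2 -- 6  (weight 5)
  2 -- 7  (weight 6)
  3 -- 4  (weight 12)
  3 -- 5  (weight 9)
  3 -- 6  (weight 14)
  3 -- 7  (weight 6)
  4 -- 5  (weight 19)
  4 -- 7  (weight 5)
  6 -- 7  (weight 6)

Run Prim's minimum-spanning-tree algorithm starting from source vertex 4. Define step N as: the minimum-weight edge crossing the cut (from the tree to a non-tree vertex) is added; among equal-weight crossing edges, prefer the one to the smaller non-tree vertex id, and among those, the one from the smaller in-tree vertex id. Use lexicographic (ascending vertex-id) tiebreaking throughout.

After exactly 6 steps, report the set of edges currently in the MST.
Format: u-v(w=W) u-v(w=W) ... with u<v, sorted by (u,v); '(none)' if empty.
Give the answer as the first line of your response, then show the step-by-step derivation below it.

0-6(w=4) 2-4(w=3) 2-6(w=5) 3-5(w=9) 3-7(w=6) 4-7(w=5)

step 1: add edge 2-4 (w=3); MST = {2-4(w=3)}
step 2: add edge 2-6 (w=5); MST = {2-4(w=3) 2-6(w=5)}
step 3: add edge 0-6 (w=4); MST = {0-6(w=4) 2-4(w=3) 2-6(w=5)}
step 4: add edge 4-7 (w=5); MST = {0-6(w=4) 2-4(w=3) 2-6(w=5) 4-7(w=5)}
step 5: add edge 3-7 (w=6); MST = {0-6(w=4) 2-4(w=3) 2-6(w=5) 3-7(w=6) 4-7(w=5)}
step 6: add edge 3-5 (w=9); MST = {0-6(w=4) 2-4(w=3) 2-6(w=5) 3-5(w=9) 3-7(w=6) 4-7(w=5)}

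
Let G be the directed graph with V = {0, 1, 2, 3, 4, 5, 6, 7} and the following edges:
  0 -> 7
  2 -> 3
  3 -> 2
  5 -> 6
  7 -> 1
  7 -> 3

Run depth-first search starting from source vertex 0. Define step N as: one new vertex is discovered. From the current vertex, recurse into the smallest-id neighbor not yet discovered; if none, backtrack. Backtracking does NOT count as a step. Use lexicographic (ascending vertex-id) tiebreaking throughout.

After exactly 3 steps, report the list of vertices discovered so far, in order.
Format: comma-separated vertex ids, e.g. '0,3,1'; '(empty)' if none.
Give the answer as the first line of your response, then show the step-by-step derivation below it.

0,7,1

step 1: discover 0; path=0; order=0
step 2: discover 7; path=0>7; order=0,7
step 3: discover 1; path=0>7>1; order=0,7,1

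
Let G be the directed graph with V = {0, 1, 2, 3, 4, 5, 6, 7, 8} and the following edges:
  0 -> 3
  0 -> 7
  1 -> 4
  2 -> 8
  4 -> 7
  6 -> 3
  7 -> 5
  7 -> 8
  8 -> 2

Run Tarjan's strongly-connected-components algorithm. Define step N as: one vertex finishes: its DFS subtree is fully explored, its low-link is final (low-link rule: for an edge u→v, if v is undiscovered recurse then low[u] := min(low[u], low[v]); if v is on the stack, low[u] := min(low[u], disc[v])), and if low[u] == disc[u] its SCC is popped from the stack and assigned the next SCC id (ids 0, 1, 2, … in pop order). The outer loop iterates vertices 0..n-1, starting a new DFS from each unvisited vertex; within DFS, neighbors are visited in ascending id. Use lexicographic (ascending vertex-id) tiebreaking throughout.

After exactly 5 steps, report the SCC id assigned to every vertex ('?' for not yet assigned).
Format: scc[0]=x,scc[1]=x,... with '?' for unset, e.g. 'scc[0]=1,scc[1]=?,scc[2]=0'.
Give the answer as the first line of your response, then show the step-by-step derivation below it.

scc[0]=?,scc[1]=?,scc[2]=2,scc[3]=0,scc[4]=?,scc[5]=1,scc[6]=?,scc[7]=3,scc[8]=2

step 1: low=(low[0]=0,low[1]=?,low[2]=?,low[3]=1,low[4]=?,low[5]=?,low[6]=?,low[7]=?,low[8]=?); scc=(scc[0]=?,scc[1]=?,scc[2]=?,scc[3]=0,scc[4]=?,scc[5]=?,scc[6]=?,scc[7]=?,scc[8]=?)
step 2: low=(low[0]=0,low[1]=?,low[2]=?,low[3]=1,low[4]=?,low[5]=3,low[6]=?,low[7]=2,low[8]=?); scc=(scc[0]=?,scc[1]=?,scc[2]=?,scc[3]=0,scc[4]=?,scc[5]=1,scc[6]=?,scc[7]=?,scc[8]=?)
step 3: low=(low[0]=0,low[1]=?,low[2]=4,low[3]=1,low[4]=?,low[5]=3,low[6]=?,low[7]=2,low[8]=4); scc=(scc[0]=?,scc[1]=?,scc[2]=?,scc[3]=0,scc[4]=?,scc[5]=1,scc[6]=?,scc[7]=?,scc[8]=?)
step 4: low=(low[0]=0,low[1]=?,low[2]=4,low[3]=1,low[4]=?,low[5]=3,low[6]=?,low[7]=2,low[8]=4); scc=(scc[0]=?,scc[1]=?,scc[2]=2,scc[3]=0,scc[4]=?,scc[5]=1,scc[6]=?,scc[7]=?,scc[8]=2)
step 5: low=(low[0]=0,low[1]=?,low[2]=4,low[3]=1,low[4]=?,low[5]=3,low[6]=?,low[7]=2,low[8]=4); scc=(scc[0]=?,scc[1]=?,scc[2]=2,scc[3]=0,scc[4]=?,scc[5]=1,scc[6]=?,scc[7]=3,scc[8]=2)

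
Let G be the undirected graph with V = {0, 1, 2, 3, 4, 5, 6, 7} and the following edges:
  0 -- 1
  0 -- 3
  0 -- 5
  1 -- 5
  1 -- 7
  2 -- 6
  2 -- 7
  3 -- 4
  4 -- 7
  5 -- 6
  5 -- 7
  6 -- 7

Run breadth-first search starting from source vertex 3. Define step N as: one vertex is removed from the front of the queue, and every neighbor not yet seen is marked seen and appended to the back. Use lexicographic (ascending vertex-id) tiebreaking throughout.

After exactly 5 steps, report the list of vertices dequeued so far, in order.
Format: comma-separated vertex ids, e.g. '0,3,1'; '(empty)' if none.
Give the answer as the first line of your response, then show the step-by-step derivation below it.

3,0,4,1,5

step 1: dequeue 3; queue=[0,4]; order=3
step 2: dequeue 0; queue=[4,1,5]; order=3,0
step 3: dequeue 4; queue=[1,5,7]; order=3,0,4
step 4: dequeue 1; queue=[5,7]; order=3,0,4,1
step 5: dequeue 5; queue=[7,6]; order=3,0,4,1,5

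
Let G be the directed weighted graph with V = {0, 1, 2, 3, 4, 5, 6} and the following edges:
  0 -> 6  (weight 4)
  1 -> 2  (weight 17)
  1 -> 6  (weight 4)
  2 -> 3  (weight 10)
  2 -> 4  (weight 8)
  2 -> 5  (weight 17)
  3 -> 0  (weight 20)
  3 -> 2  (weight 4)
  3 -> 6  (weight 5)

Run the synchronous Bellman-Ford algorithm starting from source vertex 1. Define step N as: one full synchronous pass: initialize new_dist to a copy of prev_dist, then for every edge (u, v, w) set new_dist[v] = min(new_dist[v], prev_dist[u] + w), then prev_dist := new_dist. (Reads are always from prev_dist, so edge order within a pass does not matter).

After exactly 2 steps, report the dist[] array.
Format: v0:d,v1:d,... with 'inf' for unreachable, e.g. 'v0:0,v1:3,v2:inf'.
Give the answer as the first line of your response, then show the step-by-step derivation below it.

v0:inf,v1:0,v2:17,v3:27,v4:25,v5:34,v6:4

step 1: dist = v0:inf,v1:0,v2:17,v3:inf,v4:inf,v5:inf,v6:4
step 2: dist = v0:inf,v1:0,v2:17,v3:27,v4:25,v5:34,v6:4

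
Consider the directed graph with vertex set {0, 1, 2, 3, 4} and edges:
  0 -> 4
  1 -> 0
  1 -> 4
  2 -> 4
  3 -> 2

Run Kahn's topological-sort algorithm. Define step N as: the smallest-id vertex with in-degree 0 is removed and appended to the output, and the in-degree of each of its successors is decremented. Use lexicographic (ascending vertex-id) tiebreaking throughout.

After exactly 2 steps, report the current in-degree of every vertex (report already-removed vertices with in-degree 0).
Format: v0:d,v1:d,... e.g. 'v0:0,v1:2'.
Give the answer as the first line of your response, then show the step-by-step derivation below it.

v0:0,v1:0,v2:1,v3:0,v4:1

step 1: output 1; order=[1]; indeg=(0,0,1,0,2)
step 2: output 0; order=[1,0]; indeg=(0,0,1,0,1)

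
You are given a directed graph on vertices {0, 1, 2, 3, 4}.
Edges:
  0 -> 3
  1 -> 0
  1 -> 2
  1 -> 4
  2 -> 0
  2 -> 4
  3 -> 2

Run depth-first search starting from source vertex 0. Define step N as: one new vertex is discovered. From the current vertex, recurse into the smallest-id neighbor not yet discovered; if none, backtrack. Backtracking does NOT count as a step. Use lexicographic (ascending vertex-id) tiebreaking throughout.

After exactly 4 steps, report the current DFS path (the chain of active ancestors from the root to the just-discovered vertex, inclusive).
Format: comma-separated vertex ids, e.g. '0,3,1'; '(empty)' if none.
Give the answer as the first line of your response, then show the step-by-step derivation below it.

0,3,2,4

step 1: discover 0; path=0; order=0
step 2: discover 3; path=0>3; order=0,3
step 3: discover 2; path=0>3>2; order=0,3,2
step 4: discover 4; path=0>3>2>4; order=0,3,2,4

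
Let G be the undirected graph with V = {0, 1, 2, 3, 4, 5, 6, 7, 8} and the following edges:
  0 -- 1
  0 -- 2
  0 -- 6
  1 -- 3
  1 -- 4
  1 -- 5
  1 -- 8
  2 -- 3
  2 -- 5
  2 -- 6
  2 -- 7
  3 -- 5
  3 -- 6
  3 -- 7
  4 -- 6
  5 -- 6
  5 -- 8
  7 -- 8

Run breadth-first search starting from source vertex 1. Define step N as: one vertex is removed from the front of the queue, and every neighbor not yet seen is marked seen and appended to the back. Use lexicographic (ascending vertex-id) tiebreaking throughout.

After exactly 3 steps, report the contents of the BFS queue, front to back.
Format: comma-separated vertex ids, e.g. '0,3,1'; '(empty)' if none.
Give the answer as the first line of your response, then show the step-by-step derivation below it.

4,5,8,2,6,7

step 1: dequeue 1; queue=[0,3,4,5,8]; order=1
step 2: dequeue 0; queue=[3,4,5,8,2,6]; order=1,0
step 3: dequeue 3; queue=[4,5,8,2,6,7]; order=1,0,3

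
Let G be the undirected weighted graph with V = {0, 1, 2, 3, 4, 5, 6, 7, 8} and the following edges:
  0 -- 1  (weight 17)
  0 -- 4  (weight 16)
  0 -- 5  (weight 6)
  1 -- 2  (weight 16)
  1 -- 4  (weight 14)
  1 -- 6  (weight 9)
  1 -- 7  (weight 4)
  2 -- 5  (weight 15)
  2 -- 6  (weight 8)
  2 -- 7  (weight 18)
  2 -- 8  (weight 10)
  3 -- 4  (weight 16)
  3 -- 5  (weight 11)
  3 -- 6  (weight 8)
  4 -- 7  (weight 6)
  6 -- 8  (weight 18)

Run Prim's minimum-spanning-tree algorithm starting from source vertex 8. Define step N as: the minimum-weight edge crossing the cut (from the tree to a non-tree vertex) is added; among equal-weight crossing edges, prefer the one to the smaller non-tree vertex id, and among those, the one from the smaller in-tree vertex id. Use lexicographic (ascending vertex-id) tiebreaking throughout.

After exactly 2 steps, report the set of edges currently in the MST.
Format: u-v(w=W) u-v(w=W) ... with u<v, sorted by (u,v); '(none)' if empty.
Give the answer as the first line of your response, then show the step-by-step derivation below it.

2-6(w=8) 2-8(w=10)

step 1: add edge 2-8 (w=10); MST = {2-8(w=10)}
step 2: add edge 2-6 (w=8); MST = {2-6(w=8) 2-8(w=10)}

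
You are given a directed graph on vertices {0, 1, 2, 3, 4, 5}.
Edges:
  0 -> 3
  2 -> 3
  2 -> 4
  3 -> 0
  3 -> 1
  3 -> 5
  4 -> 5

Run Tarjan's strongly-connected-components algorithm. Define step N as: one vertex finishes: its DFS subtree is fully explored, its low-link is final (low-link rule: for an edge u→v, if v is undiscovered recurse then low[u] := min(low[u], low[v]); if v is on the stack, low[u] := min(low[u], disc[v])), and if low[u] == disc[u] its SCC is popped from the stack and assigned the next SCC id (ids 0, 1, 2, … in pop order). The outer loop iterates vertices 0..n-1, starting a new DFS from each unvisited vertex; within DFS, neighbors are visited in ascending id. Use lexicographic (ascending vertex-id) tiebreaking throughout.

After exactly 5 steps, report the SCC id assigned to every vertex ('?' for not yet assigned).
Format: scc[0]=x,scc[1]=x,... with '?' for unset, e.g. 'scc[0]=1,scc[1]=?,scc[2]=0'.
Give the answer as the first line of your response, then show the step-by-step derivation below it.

scc[0]=2,scc[1]=0,scc[2]=?,scc[3]=2,scc[4]=3,scc[5]=1

step 1: low=(low[0]=0,low[1]=2,low[2]=?,low[3]=0,low[4]=?,low[5]=?); scc=(scc[0]=?,scc[1]=0,scc[2]=?,scc[3]=?,scc[4]=?,scc[5]=?)
step 2: low=(low[0]=0,low[1]=2,low[2]=?,low[3]=0,low[4]=?,low[5]=3); scc=(scc[0]=?,scc[1]=0,scc[2]=?,scc[3]=?,scc[4]=?,scc[5]=1)
step 3: low=(low[0]=0,low[1]=2,low[2]=?,low[3]=0,low[4]=?,low[5]=3); scc=(scc[0]=?,scc[1]=0,scc[2]=?,scc[3]=?,scc[4]=?,scc[5]=1)
step 4: low=(low[0]=0,low[1]=2,low[2]=?,low[3]=0,low[4]=?,low[5]=3); scc=(scc[0]=2,scc[1]=0,scc[2]=?,scc[3]=2,scc[4]=?,scc[5]=1)
step 5: low=(low[0]=0,low[1]=2,low[2]=4,low[3]=0,low[4]=5,low[5]=3); scc=(scc[0]=2,scc[1]=0,scc[2]=?,scc[3]=2,scc[4]=3,scc[5]=1)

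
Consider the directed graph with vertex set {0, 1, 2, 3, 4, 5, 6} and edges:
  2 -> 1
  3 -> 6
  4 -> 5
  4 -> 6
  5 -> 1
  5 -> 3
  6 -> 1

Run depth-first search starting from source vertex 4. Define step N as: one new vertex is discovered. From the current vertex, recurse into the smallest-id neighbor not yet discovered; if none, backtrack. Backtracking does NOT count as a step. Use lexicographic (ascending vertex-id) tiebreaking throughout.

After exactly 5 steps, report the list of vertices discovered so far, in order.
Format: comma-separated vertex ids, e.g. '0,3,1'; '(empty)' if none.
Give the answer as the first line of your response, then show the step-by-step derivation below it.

4,5,1,3,6

step 1: discover 4; path=4; order=4
step 2: discover 5; path=4>5; order=4,5
step 3: discover 1; path=4>5>1; order=4,5,1
step 4: discover 3; path=4>5>3; order=4,5,1,3
step 5: discover 6; path=4>5>3>6; order=4,5,1,3,6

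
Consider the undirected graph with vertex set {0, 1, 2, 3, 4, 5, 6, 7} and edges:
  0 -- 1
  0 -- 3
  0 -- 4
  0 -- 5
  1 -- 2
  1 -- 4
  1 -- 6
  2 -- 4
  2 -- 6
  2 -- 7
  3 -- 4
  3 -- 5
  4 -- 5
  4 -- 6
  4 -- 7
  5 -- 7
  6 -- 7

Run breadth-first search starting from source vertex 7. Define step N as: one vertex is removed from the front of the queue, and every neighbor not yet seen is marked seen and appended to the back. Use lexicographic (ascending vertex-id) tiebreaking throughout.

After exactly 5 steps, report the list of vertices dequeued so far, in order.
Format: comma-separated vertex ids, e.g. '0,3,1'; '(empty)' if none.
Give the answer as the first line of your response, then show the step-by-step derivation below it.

7,2,4,5,6

step 1: dequeue 7; queue=[2,4,5,6]; order=7
step 2: dequeue 2; queue=[4,5,6,1]; order=7,2
step 3: dequeue 4; queue=[5,6,1,0,3]; order=7,2,4
step 4: dequeue 5; queue=[6,1,0,3]; order=7,2,4,5
step 5: dequeue 6; queue=[1,0,3]; order=7,2,4,5,6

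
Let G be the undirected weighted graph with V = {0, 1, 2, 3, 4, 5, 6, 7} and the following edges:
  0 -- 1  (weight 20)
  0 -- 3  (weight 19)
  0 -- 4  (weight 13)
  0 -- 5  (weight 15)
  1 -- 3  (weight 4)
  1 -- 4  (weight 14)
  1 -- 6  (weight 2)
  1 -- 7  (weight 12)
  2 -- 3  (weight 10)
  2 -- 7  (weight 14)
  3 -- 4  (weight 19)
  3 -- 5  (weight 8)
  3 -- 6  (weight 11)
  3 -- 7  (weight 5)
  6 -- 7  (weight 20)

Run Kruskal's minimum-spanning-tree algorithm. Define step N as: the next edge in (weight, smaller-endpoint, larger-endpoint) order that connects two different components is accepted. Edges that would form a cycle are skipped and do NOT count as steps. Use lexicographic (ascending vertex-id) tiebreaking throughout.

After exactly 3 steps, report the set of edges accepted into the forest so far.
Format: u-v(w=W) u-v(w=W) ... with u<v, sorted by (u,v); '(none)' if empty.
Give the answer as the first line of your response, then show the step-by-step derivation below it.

1-3(w=4) 1-6(w=2) 3-7(w=5)

step 1: add edge 1-6 (w=2); MST = {1-6(w=2)}
step 2: add edge 1-3 (w=4); MST = {1-3(w=4) 1-6(w=2)}
step 3: add edge 3-7 (w=5); MST = {1-3(w=4) 1-6(w=2) 3-7(w=5)}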